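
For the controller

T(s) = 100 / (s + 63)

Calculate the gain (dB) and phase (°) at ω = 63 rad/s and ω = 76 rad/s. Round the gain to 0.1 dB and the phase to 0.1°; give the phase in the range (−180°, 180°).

Substitute s = j63:
Numerator: 100 = 100 + j0
Denominator: (j63) + 63 = 63 + j63
|N| = √(100² + 0²) ≈ 100, ∠N ≈ 0.00°
|D| = √(63² + 63²) ≈ 89.095, ∠D ≈ 45.00°
|T| = 100 / 89.095 ≈ 1.1224
Gain = 20 log₁₀(1.1224) ≈ 1.00 dB
∠T = 0.00° − 45.00° = -45.00°

Substitute s = j76:
Numerator: 100 = 100 + j0
Denominator: (j76) + 63 = 63 + j76
|N| = √(100² + 0²) ≈ 100, ∠N ≈ 0.00°
|D| = √(63² + 76²) ≈ 98.717, ∠D ≈ 50.34°
|T| = 100 / 98.717 ≈ 1.013
Gain = 20 log₁₀(1.013) ≈ 0.11 dB
∠T = 0.00° − 50.34° = -50.34°

ω = 63: 1.0 dB, -45.0°; ω = 76: 0.1 dB, -50.3°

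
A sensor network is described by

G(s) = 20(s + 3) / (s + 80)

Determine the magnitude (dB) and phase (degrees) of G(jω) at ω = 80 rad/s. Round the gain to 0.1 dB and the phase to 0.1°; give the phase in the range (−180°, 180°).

23.0 dB, 42.9°

At s = jω = j80:
zero (s+3): 3 + j80 → |·| = √(3²+80²) = √6409 ≈ 80.056, ∠ = arctan(80/3) ≈ 87.85°
pole (s+80): 80 + j80 → |·| = √(80²+80²) = √12800 ≈ 113.14, ∠ = arctan(80/80) ≈ 45.00°
|G| = 20 · 80.056 / 113.14 ≈ 14.152
Gain = 20 log₁₀(14.152) ≈ 23.02 dB
∠G = 87.85° − 45.00° = 42.85°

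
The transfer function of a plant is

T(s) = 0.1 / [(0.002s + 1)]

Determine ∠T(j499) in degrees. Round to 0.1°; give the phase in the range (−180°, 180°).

-44.9°

At ω = 499 rad/s:
pole (1 + j499·0.002) = 1 + j0.998 → |·| ≈ 1.4128, ∠ ≈ 44.94°
∠T = (0°) − (44.94°) = -44.94°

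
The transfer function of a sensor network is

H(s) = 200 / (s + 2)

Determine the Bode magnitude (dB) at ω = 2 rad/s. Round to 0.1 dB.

Substitute s = j2:
Numerator: 200 = 200 + j0
Denominator: (j2) + 2 = 2 + j2
|N| = √(200² + 0²) ≈ 200, ∠N ≈ 0.00°
|D| = √(2² + 2²) ≈ 2.8284, ∠D ≈ 45.00°
|H| = 200 / 2.8284 ≈ 70.711
Gain = 20 log₁₀(70.711) ≈ 36.99 dB

37.0 dB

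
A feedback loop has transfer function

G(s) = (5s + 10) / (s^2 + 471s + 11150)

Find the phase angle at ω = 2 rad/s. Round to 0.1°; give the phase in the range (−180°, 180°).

40.2°

Substitute s = j2:
Numerator: 5(j2) + 10 = 10 + j10
Denominator: (j2)^2 + 471(j2) + 11150 = 11146 + j942
|N| = √(10² + 10²) ≈ 14.142, ∠N ≈ 45.00°
|D| = √(11146² + 942²) ≈ 11186, ∠D ≈ 4.83°
∠G = 45.00° − 4.83° = 40.17°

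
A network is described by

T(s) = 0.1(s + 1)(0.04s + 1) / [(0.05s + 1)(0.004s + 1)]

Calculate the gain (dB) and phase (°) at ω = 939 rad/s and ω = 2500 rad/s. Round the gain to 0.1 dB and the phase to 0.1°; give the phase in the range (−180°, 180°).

ω = 939: 25.7 dB, 14.5°; ω = 2500: 26.0 dB, 5.6°

At ω = 939 rad/s:
zero (1 + j939·1) = 1 + j939 → |·| ≈ 939, ∠ ≈ 89.94°
zero (1 + j939·0.04) = 1 + j37.56 → |·| ≈ 37.573, ∠ ≈ 88.47°
pole (1 + j939·0.05) = 1 + j46.95 → |·| ≈ 46.961, ∠ ≈ 88.78°
pole (1 + j939·0.004) = 1 + j3.756 → |·| ≈ 3.8868, ∠ ≈ 75.09°
|T| = 0.1 · 939 · 37.573 / (46.961 · 3.8868) ≈ 19.329
Gain = 20 log₁₀(19.329) ≈ 25.72 dB
∠T = (89.94° + 88.47°) − (88.78° + 75.09°) = 14.54°

At ω = 2500 rad/s:
zero (1 + j2500·1) = 1 + j2500 → |·| ≈ 2500, ∠ ≈ 89.98°
zero (1 + j2500·0.04) = 1 + j100 → |·| ≈ 100, ∠ ≈ 89.43°
pole (1 + j2500·0.05) = 1 + j125 → |·| ≈ 125, ∠ ≈ 89.54°
pole (1 + j2500·0.004) = 1 + j10 → |·| ≈ 10.05, ∠ ≈ 84.29°
|T| = 0.1 · 2500 · 100 / (125 · 10.05) ≈ 19.9
Gain = 20 log₁₀(19.9) ≈ 25.98 dB
∠T = (89.98° + 89.43°) − (89.54° + 84.29°) = 5.58°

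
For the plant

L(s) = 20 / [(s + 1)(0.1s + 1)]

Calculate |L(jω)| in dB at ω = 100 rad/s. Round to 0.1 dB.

-34.0 dB

At ω = 100 rad/s:
pole (1 + j100·1) = 1 + j100 → |·| ≈ 100, ∠ ≈ 89.43°
pole (1 + j100·0.1) = 1 + j10 → |·| ≈ 10.05, ∠ ≈ 84.29°
|L| = 20 · 1 / (100 · 10.05) ≈ 0.0199
Gain = 20 log₁₀(0.0199) ≈ -34.02 dB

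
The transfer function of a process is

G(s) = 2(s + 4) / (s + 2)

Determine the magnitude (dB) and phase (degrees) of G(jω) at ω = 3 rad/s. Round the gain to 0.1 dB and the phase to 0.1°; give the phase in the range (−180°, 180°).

8.9 dB, -19.4°

At s = jω = j3:
zero (s+4): 4 + j3 → |·| = √(4²+3²) = √25 ≈ 5, ∠ = arctan(3/4) ≈ 36.87°
pole (s+2): 2 + j3 → |·| = √(2²+3²) = √13 ≈ 3.6056, ∠ = arctan(3/2) ≈ 56.31°
|G| = 2 · 5 / 3.6056 ≈ 2.7735
Gain = 20 log₁₀(2.7735) ≈ 8.86 dB
∠G = 36.87° − 56.31° = -19.44°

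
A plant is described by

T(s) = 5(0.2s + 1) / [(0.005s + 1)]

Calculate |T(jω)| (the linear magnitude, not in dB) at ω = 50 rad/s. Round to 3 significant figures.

At ω = 50 rad/s:
zero (1 + j50·0.2) = 1 + j10 → |·| ≈ 10.05, ∠ ≈ 84.29°
pole (1 + j50·0.005) = 1 + j0.25 → |·| ≈ 1.0308, ∠ ≈ 14.04°
|T| = 5 · 10.05 / (1.0308) ≈ 48.749

48.7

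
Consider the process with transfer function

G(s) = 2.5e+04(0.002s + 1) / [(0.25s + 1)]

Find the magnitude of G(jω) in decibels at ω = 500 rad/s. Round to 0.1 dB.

At ω = 500 rad/s:
zero (1 + j500·0.002) = 1 + j1 → |·| ≈ 1.4142, ∠ ≈ 45.00°
pole (1 + j500·0.25) = 1 + j125 → |·| ≈ 125, ∠ ≈ 89.54°
|G| = 2.5e+04 · 1.4142 / (125) ≈ 282.84
Gain = 20 log₁₀(282.84) ≈ 49.03 dB

49.0 dB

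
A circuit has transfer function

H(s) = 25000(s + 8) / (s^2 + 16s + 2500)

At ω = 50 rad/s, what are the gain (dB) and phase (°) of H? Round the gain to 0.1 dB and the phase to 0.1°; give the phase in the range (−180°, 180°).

64.0 dB, -9.1°

At s = jω = j50:
zero (s+8): 8 + j50 → |·| = √(8²+50²) = √2564 ≈ 50.636, ∠ = arctan(50/8) ≈ 80.91°
quadratic: (j50)² + 16·j50 + 2500 = 0 + j800 → |·| ≈ 800, ∠ ≈ 90.00°
|H| = 25000 · 50.636 / 800 ≈ 1582.4
Gain = 20 log₁₀(1582.4) ≈ 63.99 dB
∠H = 80.91° − 90.00° = -9.09°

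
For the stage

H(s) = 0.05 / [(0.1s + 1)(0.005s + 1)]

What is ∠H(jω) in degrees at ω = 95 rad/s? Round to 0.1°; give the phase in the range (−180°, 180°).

At ω = 95 rad/s:
pole (1 + j95·0.1) = 1 + j9.5 → |·| ≈ 9.5525, ∠ ≈ 83.99°
pole (1 + j95·0.005) = 1 + j0.475 → |·| ≈ 1.1071, ∠ ≈ 25.41°
∠H = (0°) − (83.99° + 25.41°) = -109.40°

-109.4°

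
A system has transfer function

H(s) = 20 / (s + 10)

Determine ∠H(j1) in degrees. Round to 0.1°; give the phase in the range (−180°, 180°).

At s = jω = j1:
pole (s+10): 10 + j1 → |·| = √(10²+1²) = √101 ≈ 10.05, ∠ = arctan(1/10) ≈ 5.71°
∠H = 0.00° − 5.71° = -5.71°

-5.7°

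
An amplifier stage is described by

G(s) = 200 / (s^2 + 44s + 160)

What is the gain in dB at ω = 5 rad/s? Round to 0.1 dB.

-2.2 dB

Substitute s = j5:
Numerator: 200 = 200 + j0
Denominator: (j5)^2 + 44(j5) + 160 = 135 + j220
|N| = √(200² + 0²) ≈ 200, ∠N ≈ 0.00°
|D| = √(135² + 220²) ≈ 258.12, ∠D ≈ 58.47°
|G| = 200 / 258.12 ≈ 0.77483
Gain = 20 log₁₀(0.77483) ≈ -2.22 dB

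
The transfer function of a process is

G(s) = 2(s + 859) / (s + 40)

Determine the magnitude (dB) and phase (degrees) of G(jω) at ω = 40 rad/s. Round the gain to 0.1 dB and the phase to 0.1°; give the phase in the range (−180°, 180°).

At s = jω = j40:
zero (s+859): 859 + j40 → |·| = √(859²+40²) = √739481 ≈ 859.93, ∠ = arctan(40/859) ≈ 2.67°
pole (s+40): 40 + j40 → |·| = √(40²+40²) = √3200 ≈ 56.569, ∠ = arctan(40/40) ≈ 45.00°
|G| = 2 · 859.93 / 56.569 ≈ 30.403
Gain = 20 log₁₀(30.403) ≈ 29.66 dB
∠G = 2.67° − 45.00° = -42.33°

29.7 dB, -42.3°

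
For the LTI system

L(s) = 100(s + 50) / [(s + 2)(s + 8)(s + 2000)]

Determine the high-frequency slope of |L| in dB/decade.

Each pole contributes −20 dB/decade at high frequency; each zero contributes +20 dB/decade.
Net: 1 zero(s) − 3 pole(s) → -40 dB/decade.

-40 dB/decade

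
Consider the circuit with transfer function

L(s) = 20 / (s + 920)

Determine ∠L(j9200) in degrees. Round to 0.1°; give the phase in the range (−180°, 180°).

-84.3°

At s = jω = j9200:
pole (s+920): 920 + j9200 → |·| = √(920²+9200²) = √85486400 ≈ 9245.9, ∠ = arctan(9200/920) ≈ 84.29°
∠L = 0.00° − 84.29° = -84.29°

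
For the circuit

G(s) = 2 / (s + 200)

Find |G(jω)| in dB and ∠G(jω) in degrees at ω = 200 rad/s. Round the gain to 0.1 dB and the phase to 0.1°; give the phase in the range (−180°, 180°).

-43.0 dB, -45.0°

At s = jω = j200:
pole (s+200): 200 + j200 → |·| = √(200²+200²) = √80000 ≈ 282.84, ∠ = arctan(200/200) ≈ 45.00°
|G| = 2 / 282.84 ≈ 0.0070711
Gain = 20 log₁₀(0.0070711) ≈ -43.01 dB
∠G = 0.00° − 45.00° = -45.00°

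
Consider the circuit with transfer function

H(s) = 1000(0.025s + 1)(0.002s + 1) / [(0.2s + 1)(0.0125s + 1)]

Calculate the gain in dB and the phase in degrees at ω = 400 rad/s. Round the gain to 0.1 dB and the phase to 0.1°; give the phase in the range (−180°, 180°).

30.0 dB, -45.0°

At ω = 400 rad/s:
zero (1 + j400·0.025) = 1 + j10 → |·| ≈ 10.05, ∠ ≈ 84.29°
zero (1 + j400·0.002) = 1 + j0.8 → |·| ≈ 1.2806, ∠ ≈ 38.66°
pole (1 + j400·0.2) = 1 + j80 → |·| ≈ 80.006, ∠ ≈ 89.28°
pole (1 + j400·0.0125) = 1 + j5 → |·| ≈ 5.099, ∠ ≈ 78.69°
|H| = 1000 · 10.05 · 1.2806 / (80.006 · 5.099) ≈ 31.548
Gain = 20 log₁₀(31.548) ≈ 29.98 dB
∠H = (84.29° + 38.66°) − (89.28° + 78.69°) = -45.02°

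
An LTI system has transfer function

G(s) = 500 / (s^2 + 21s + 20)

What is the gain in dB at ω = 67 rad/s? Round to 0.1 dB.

-19.4 dB

Substitute s = j67:
Numerator: 500 = 500 + j0
Denominator: (j67)^2 + 21(j67) + 20 = -4469 + j1407
|N| = √(500² + 0²) ≈ 500, ∠N ≈ 0.00°
|D| = √(4469² + 1407²) ≈ 4685.3, ∠D ≈ 162.52°
|G| = 500 / 4685.3 ≈ 0.10672
Gain = 20 log₁₀(0.10672) ≈ -19.44 dB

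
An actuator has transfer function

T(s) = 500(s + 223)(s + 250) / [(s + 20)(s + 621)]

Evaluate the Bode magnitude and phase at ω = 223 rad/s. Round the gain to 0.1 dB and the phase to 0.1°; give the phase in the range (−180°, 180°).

At s = jω = j223:
zero (s+223): 223 + j223 → |·| = √(223²+223²) = √99458 ≈ 315.37, ∠ = arctan(223/223) ≈ 45.00°
zero (s+250): 250 + j223 → |·| = √(250²+223²) = √112229 ≈ 335.01, ∠ = arctan(223/250) ≈ 41.73°
pole (s+20): 20 + j223 → |·| = √(20²+223²) = √50129 ≈ 223.9, ∠ = arctan(223/20) ≈ 84.88°
pole (s+621): 621 + j223 → |·| = √(621²+223²) = √435370 ≈ 659.83, ∠ = arctan(223/621) ≈ 19.75°
|T| = 500 · 1.0565e+05 / 1.4774e+05 ≈ 357.55
Gain = 20 log₁₀(357.55) ≈ 51.07 dB
∠T = 86.73° − 104.63° = -17.90°

51.1 dB, -17.9°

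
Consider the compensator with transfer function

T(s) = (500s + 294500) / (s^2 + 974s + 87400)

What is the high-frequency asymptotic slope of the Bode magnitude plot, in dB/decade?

Each pole contributes −20 dB/decade at high frequency; each zero contributes +20 dB/decade.
Net: 1 zero(s) − 2 pole(s) → -20 dB/decade.

-20 dB/decade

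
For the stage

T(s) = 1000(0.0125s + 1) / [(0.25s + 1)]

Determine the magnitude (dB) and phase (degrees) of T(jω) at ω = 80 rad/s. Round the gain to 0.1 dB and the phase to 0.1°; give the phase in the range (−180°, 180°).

37.0 dB, -42.1°

At ω = 80 rad/s:
zero (1 + j80·0.0125) = 1 + j1 → |·| ≈ 1.4142, ∠ ≈ 45.00°
pole (1 + j80·0.25) = 1 + j20 → |·| ≈ 20.025, ∠ ≈ 87.14°
|T| = 1000 · 1.4142 / (20.025) ≈ 70.622
Gain = 20 log₁₀(70.622) ≈ 36.98 dB
∠T = (45.00°) − (87.14°) = -42.14°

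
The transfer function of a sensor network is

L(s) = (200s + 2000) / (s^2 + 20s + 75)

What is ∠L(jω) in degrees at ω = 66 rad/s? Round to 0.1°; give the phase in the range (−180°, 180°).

Substitute s = j66:
Numerator: 200(j66) + 2000 = 2000 + j13200
Denominator: (j66)^2 + 20(j66) + 75 = -4281 + j1320
|N| = √(2000² + 13200²) ≈ 13351, ∠N ≈ 81.38°
|D| = √(4281² + 1320²) ≈ 4479.9, ∠D ≈ 162.86°
∠L = 81.38° − 162.86° = -81.48°

-81.5°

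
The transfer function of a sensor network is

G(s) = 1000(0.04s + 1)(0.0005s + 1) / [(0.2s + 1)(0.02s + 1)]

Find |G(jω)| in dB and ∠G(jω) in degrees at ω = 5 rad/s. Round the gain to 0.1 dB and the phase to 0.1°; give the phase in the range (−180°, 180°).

At ω = 5 rad/s:
zero (1 + j5·0.04) = 1 + j0.2 → |·| ≈ 1.0198, ∠ ≈ 11.31°
zero (1 + j5·0.0005) = 1 + j0.0025 → |·| ≈ 1, ∠ ≈ 0.14°
pole (1 + j5·0.2) = 1 + j1 → |·| ≈ 1.4142, ∠ ≈ 45.00°
pole (1 + j5·0.02) = 1 + j0.1 → |·| ≈ 1.005, ∠ ≈ 5.71°
|G| = 1000 · 1.0198 · 1 / (1.4142 · 1.005) ≈ 717.53
Gain = 20 log₁₀(717.53) ≈ 57.12 dB
∠G = (11.31° + 0.14°) − (45.00° + 5.71°) = -39.26°

57.1 dB, -39.3°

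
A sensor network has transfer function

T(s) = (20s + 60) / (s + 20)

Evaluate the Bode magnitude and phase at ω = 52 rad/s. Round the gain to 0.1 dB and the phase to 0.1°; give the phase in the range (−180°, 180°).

25.4 dB, 17.7°

Substitute s = j52:
Numerator: 20(j52) + 60 = 60 + j1040
Denominator: (j52) + 20 = 20 + j52
|N| = √(60² + 1040²) ≈ 1041.7, ∠N ≈ 86.70°
|D| = √(20² + 52²) ≈ 55.714, ∠D ≈ 68.96°
|T| = 1041.7 / 55.714 ≈ 18.697
Gain = 20 log₁₀(18.697) ≈ 25.44 dB
∠T = 86.70° − 68.96° = 17.74°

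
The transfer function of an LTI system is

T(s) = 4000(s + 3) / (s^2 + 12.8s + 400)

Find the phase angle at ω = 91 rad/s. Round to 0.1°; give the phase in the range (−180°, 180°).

At s = jω = j91:
zero (s+3): 3 + j91 → |·| = √(3²+91²) = √8290 ≈ 91.049, ∠ = arctan(91/3) ≈ 88.11°
quadratic: (j91)² + 12.8·j91 + 400 = -7881 + j1164.8 → |·| ≈ 7966.6, ∠ ≈ 171.59°
∠T = 88.11° − 171.59° = -83.48°

-83.5°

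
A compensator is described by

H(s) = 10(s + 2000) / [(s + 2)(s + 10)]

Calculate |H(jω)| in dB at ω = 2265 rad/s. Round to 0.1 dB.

At s = jω = j2265:
zero (s+2000): 2000 + j2265 → |·| = √(2000²+2265²) = √9130225 ≈ 3021.6, ∠ = arctan(2265/2000) ≈ 48.56°
pole (s+2): 2 + j2265 → |·| = √(2²+2265²) = √5130229 ≈ 2265, ∠ = arctan(2265/2) ≈ 89.95°
pole (s+10): 10 + j2265 → |·| = √(10²+2265²) = √5130325 ≈ 2265, ∠ = arctan(2265/10) ≈ 89.75°
|H| = 10 · 3021.6 / 5.1302e+06 ≈ 0.0058898
Gain = 20 log₁₀(0.0058898) ≈ -44.60 dB

-44.6 dB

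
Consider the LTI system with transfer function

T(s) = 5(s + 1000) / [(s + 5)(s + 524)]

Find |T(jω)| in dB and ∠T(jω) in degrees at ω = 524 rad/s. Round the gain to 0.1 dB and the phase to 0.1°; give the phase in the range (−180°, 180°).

-36.8 dB, -106.8°

At s = jω = j524:
zero (s+1000): 1000 + j524 → |·| = √(1000²+524²) = √1274576 ≈ 1129, ∠ = arctan(524/1000) ≈ 27.65°
pole (s+5): 5 + j524 → |·| = √(5²+524²) = √274601 ≈ 524.02, ∠ = arctan(524/5) ≈ 89.45°
pole (s+524): 524 + j524 → |·| = √(524²+524²) = √549152 ≈ 741.05, ∠ = arctan(524/524) ≈ 45.00°
|T| = 5 · 1129 / 3.8833e+05 ≈ 0.014537
Gain = 20 log₁₀(0.014537) ≈ -36.75 dB
∠T = 27.65° − 134.45° = -106.80°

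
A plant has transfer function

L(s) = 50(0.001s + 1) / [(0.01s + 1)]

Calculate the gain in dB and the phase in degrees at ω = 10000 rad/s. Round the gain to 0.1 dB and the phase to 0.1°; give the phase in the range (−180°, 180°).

14.0 dB, -5.1°

At ω = 10000 rad/s:
zero (1 + j10000·0.001) = 1 + j10 → |·| ≈ 10.05, ∠ ≈ 84.29°
pole (1 + j10000·0.01) = 1 + j100 → |·| ≈ 100, ∠ ≈ 89.43°
|L| = 50 · 10.05 / (100) ≈ 5.025
Gain = 20 log₁₀(5.025) ≈ 14.02 dB
∠L = (84.29°) − (89.43°) = -5.14°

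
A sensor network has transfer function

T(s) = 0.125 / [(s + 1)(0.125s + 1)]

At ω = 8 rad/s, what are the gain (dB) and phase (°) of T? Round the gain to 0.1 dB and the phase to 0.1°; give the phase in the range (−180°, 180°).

-39.2 dB, -127.9°

At ω = 8 rad/s:
pole (1 + j8·1) = 1 + j8 → |·| ≈ 8.0623, ∠ ≈ 82.87°
pole (1 + j8·0.125) = 1 + j1 → |·| ≈ 1.4142, ∠ ≈ 45.00°
|T| = 0.125 · 1 / (8.0623 · 1.4142) ≈ 0.010963
Gain = 20 log₁₀(0.010963) ≈ -39.20 dB
∠T = (0°) − (82.87° + 45.00°) = -127.87°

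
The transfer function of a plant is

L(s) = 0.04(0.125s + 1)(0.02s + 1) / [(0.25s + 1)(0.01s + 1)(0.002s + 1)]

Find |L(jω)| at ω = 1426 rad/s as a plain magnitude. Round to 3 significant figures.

0.0132

At ω = 1426 rad/s:
zero (1 + j1426·0.125) = 1 + j178.25 → |·| ≈ 178.25, ∠ ≈ 89.68°
zero (1 + j1426·0.02) = 1 + j28.52 → |·| ≈ 28.538, ∠ ≈ 87.99°
pole (1 + j1426·0.25) = 1 + j356.5 → |·| ≈ 356.5, ∠ ≈ 89.84°
pole (1 + j1426·0.01) = 1 + j14.26 → |·| ≈ 14.295, ∠ ≈ 85.99°
pole (1 + j1426·0.002) = 1 + j2.852 → |·| ≈ 3.0222, ∠ ≈ 70.68°
|L| = 0.04 · 178.25 · 28.538 / (356.5 · 14.295 · 3.0222) ≈ 0.013211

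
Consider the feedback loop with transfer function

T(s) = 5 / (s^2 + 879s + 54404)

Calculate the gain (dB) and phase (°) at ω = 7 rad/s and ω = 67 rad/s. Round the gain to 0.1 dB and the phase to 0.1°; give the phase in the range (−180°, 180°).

Substitute s = j7:
Numerator: 5 = 5 + j0
Denominator: (j7)^2 + 879(j7) + 54404 = 54355 + j6153
|N| = √(5² + 0²) ≈ 5, ∠N ≈ 0.00°
|D| = √(54355² + 6153²) ≈ 54702, ∠D ≈ 6.46°
|T| = 5 / 54702 ≈ 9.1404e-05
Gain = 20 log₁₀(9.1404e-05) ≈ -80.78 dB
∠T = 0.00° − 6.46° = -6.46°

Substitute s = j67:
Numerator: 5 = 5 + j0
Denominator: (j67)^2 + 879(j67) + 54404 = 49915 + j58893
|N| = √(5² + 0²) ≈ 5, ∠N ≈ 0.00°
|D| = √(49915² + 58893²) ≈ 77200, ∠D ≈ 49.72°
|T| = 5 / 77200 ≈ 6.4767e-05
Gain = 20 log₁₀(6.4767e-05) ≈ -83.77 dB
∠T = 0.00° − 49.72° = -49.72°

ω = 7: -80.8 dB, -6.5°; ω = 67: -83.8 dB, -49.7°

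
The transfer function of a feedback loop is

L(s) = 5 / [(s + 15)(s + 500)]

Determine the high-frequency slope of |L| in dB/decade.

-40 dB/decade

Each pole contributes −20 dB/decade at high frequency; each zero contributes +20 dB/decade.
Net: 0 zero(s) − 2 pole(s) → -40 dB/decade.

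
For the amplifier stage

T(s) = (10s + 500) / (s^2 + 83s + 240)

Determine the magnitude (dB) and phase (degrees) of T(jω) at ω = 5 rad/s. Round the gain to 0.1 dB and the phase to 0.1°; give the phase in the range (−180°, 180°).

Substitute s = j5:
Numerator: 10(j5) + 500 = 500 + j50
Denominator: (j5)^2 + 83(j5) + 240 = 215 + j415
|N| = √(500² + 50²) ≈ 502.49, ∠N ≈ 5.71°
|D| = √(215² + 415²) ≈ 467.39, ∠D ≈ 62.61°
|T| = 502.49 / 467.39 ≈ 1.0751
Gain = 20 log₁₀(1.0751) ≈ 0.63 dB
∠T = 5.71° − 62.61° = -56.90°

0.6 dB, -56.9°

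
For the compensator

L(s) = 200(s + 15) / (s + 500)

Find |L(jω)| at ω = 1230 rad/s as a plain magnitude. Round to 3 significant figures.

At s = jω = j1230:
zero (s+15): 15 + j1230 → |·| = √(15²+1230²) = √1513125 ≈ 1230.1, ∠ = arctan(1230/15) ≈ 89.30°
pole (s+500): 500 + j1230 → |·| = √(500²+1230²) = √1762900 ≈ 1327.7, ∠ = arctan(1230/500) ≈ 67.88°
|L| = 200 · 1230.1 / 1327.7 ≈ 185.3

185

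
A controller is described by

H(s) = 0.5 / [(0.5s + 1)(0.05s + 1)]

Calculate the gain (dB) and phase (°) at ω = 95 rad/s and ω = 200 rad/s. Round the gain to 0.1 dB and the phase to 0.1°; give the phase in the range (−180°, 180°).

ω = 95: -53.3 dB, -166.9°; ω = 200: -66.1 dB, -173.7°

At ω = 95 rad/s:
pole (1 + j95·0.5) = 1 + j47.5 → |·| ≈ 47.511, ∠ ≈ 88.79°
pole (1 + j95·0.05) = 1 + j4.75 → |·| ≈ 4.8541, ∠ ≈ 78.11°
|H| = 0.5 · 1 / (47.511 · 4.8541) ≈ 0.002168
Gain = 20 log₁₀(0.002168) ≈ -53.28 dB
∠H = (0°) − (88.79° + 78.11°) = -166.90°

At ω = 200 rad/s:
pole (1 + j200·0.5) = 1 + j100 → |·| ≈ 100, ∠ ≈ 89.43°
pole (1 + j200·0.05) = 1 + j10 → |·| ≈ 10.05, ∠ ≈ 84.29°
|H| = 0.5 · 1 / (100 · 10.05) ≈ 0.00049751
Gain = 20 log₁₀(0.00049751) ≈ -66.06 dB
∠H = (0°) − (89.43° + 84.29°) = -173.72°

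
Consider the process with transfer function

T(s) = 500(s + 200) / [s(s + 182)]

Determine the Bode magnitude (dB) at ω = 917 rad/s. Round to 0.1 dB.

At s = jω = j917:
zero (s+200): 200 + j917 → |·| = √(200²+917²) = √880889 ≈ 938.56, ∠ = arctan(917/200) ≈ 77.70°
pole (s+182): 182 + j917 → |·| = √(182²+917²) = √874013 ≈ 934.89, ∠ = arctan(917/182) ≈ 78.77°
pole at origin: |s| = 917, ∠ = 90.00° (in denominator)
|T| = 500 · 938.56 / 8.5729e+05 ≈ 0.5474
Gain = 20 log₁₀(0.5474) ≈ -5.23 dB

-5.2 dB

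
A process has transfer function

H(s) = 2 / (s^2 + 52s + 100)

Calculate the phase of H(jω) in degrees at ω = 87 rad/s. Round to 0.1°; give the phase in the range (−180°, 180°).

Substitute s = j87:
Numerator: 2 = 2 + j0
Denominator: (j87)^2 + 52(j87) + 100 = -7469 + j4524
|N| = √(2² + 0²) ≈ 2, ∠N ≈ 0.00°
|D| = √(7469² + 4524²) ≈ 8732.3, ∠D ≈ 148.80°
∠H = 0.00° − 148.80° = -148.80°

-148.8°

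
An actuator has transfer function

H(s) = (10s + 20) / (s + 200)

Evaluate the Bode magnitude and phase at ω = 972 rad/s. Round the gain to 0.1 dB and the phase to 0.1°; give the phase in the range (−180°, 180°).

Substitute s = j972:
Numerator: 10(j972) + 20 = 20 + j9720
Denominator: (j972) + 200 = 200 + j972
|N| = √(20² + 9720²) ≈ 9720, ∠N ≈ 89.88°
|D| = √(200² + 972²) ≈ 992.36, ∠D ≈ 78.37°
|H| = 9720 / 992.36 ≈ 9.7948
Gain = 20 log₁₀(9.7948) ≈ 19.82 dB
∠H = 89.88° − 78.37° = 11.51°

19.8 dB, 11.5°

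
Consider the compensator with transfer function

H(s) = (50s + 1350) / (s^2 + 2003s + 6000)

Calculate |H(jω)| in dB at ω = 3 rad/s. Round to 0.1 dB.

-15.9 dB

Substitute s = j3:
Numerator: 50(j3) + 1350 = 1350 + j150
Denominator: (j3)^2 + 2003(j3) + 6000 = 5991 + j6009
|N| = √(1350² + 150²) ≈ 1358.3, ∠N ≈ 6.34°
|D| = √(5991² + 6009²) ≈ 8485.3, ∠D ≈ 45.09°
|H| = 1358.3 / 8485.3 ≈ 0.16008
Gain = 20 log₁₀(0.16008) ≈ -15.91 dB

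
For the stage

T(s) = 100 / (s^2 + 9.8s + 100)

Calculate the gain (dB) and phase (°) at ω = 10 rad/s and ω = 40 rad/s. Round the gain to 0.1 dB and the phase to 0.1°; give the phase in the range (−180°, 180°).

ω = 10: 0.2 dB, -90.0°; ω = 40: -23.8 dB, -165.4°

At s = jω = j10:
quadratic: (j10)² + 9.8·j10 + 100 = 0 + j98 → |·| ≈ 98, ∠ ≈ 90.00°
|T| = 100 / 98 ≈ 1.0204
Gain = 20 log₁₀(1.0204) ≈ 0.18 dB
∠T = 0.00° − 90.00° = -90.00°

At s = jω = j40:
quadratic: (j40)² + 9.8·j40 + 100 = -1500 + j392 → |·| ≈ 1550.4, ∠ ≈ 165.35°
|T| = 100 / 1550.4 ≈ 0.064499
Gain = 20 log₁₀(0.064499) ≈ -23.81 dB
∠T = 0.00° − 165.35° = -165.35°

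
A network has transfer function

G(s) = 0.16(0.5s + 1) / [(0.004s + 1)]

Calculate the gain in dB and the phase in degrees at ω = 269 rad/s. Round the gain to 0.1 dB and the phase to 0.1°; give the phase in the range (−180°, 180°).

23.3 dB, 42.5°

At ω = 269 rad/s:
zero (1 + j269·0.5) = 1 + j134.5 → |·| ≈ 134.5, ∠ ≈ 89.57°
pole (1 + j269·0.004) = 1 + j1.076 → |·| ≈ 1.4689, ∠ ≈ 47.10°
|G| = 0.16 · 134.5 / (1.4689) ≈ 14.65
Gain = 20 log₁₀(14.65) ≈ 23.32 dB
∠G = (89.57°) − (47.10°) = 42.47°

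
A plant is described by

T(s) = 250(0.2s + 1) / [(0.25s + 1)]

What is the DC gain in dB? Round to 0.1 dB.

48.0 dB

T(0) = 250 · 1 / 1 = 250
20 log₁₀(250) ≈ 47.96 dB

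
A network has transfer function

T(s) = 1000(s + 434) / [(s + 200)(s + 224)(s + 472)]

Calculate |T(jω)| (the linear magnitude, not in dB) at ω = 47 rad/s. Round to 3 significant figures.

0.0196

At s = jω = j47:
zero (s+434): 434 + j47 → |·| = √(434²+47²) = √190565 ≈ 436.54, ∠ = arctan(47/434) ≈ 6.18°
pole (s+200): 200 + j47 → |·| = √(200²+47²) = √42209 ≈ 205.45, ∠ = arctan(47/200) ≈ 13.22°
pole (s+224): 224 + j47 → |·| = √(224²+47²) = √52385 ≈ 228.88, ∠ = arctan(47/224) ≈ 11.85°
pole (s+472): 472 + j47 → |·| = √(472²+47²) = √224993 ≈ 474.33, ∠ = arctan(47/472) ≈ 5.69°
|T| = 1000 · 436.54 / 2.2305e+07 ≈ 0.019571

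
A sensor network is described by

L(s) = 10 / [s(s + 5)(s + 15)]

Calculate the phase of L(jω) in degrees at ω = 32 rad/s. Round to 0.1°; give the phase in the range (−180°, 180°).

124.0°

At s = jω = j32:
pole (s+5): 5 + j32 → |·| = √(5²+32²) = √1049 ≈ 32.388, ∠ = arctan(32/5) ≈ 81.12°
pole (s+15): 15 + j32 → |·| = √(15²+32²) = √1249 ≈ 35.341, ∠ = arctan(32/15) ≈ 64.89°
pole at origin: |s| = 32, ∠ = 90.00° (in denominator)
∠L = 0.00° − 236.01° = -236.01° ≡ 123.99° (principal value)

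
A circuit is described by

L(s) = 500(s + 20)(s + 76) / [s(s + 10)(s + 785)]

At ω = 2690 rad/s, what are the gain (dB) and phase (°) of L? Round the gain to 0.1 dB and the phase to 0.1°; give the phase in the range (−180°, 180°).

At s = jω = j2690:
zero (s+20): 20 + j2690 → |·| = √(20²+2690²) = √7236500 ≈ 2690.1, ∠ = arctan(2690/20) ≈ 89.57°
zero (s+76): 76 + j2690 → |·| = √(76²+2690²) = √7241876 ≈ 2691.1, ∠ = arctan(2690/76) ≈ 88.38°
pole (s+10): 10 + j2690 → |·| = √(10²+2690²) = √7236200 ≈ 2690, ∠ = arctan(2690/10) ≈ 89.79°
pole (s+785): 785 + j2690 → |·| = √(785²+2690²) = √7852325 ≈ 2802.2, ∠ = arctan(2690/785) ≈ 73.73°
pole at origin: |s| = 2690, ∠ = 90.00° (in denominator)
|L| = 500 · 7.2393e+06 / 2.0277e+10 ≈ 0.17851
Gain = 20 log₁₀(0.17851) ≈ -14.97 dB
∠L = 177.95° − 253.52° = -75.57°

-15.0 dB, -75.6°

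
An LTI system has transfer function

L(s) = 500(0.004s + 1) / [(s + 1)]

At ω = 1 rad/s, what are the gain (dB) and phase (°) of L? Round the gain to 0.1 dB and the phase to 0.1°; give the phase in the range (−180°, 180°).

51.0 dB, -44.8°

At ω = 1 rad/s:
zero (1 + j1·0.004) = 1 + j0.004 → |·| ≈ 1, ∠ ≈ 0.23°
pole (1 + j1·1) = 1 + j1 → |·| ≈ 1.4142, ∠ ≈ 45.00°
|L| = 500 · 1 / (1.4142) ≈ 353.56
Gain = 20 log₁₀(353.56) ≈ 50.97 dB
∠L = (0.23°) − (45.00°) = -44.77°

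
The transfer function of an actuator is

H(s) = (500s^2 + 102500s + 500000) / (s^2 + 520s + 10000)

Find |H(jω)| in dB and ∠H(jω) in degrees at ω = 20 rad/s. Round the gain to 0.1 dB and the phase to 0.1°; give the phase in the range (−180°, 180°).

43.3 dB, 34.4°

Substitute s = j20:
Numerator: 500(j20)^2 + 102500(j20) + 500000 = 300000 + j2050000
Denominator: (j20)^2 + 520(j20) + 10000 = 9600 + j10400
|N| = √(300000² + 2050000²) ≈ 2.0718e+06, ∠N ≈ 81.67°
|D| = √(9600² + 10400²) ≈ 14153, ∠D ≈ 47.29°
|H| = 2.0718e+06 / 14153 ≈ 146.39
Gain = 20 log₁₀(146.39) ≈ 43.31 dB
∠H = 81.67° − 47.29° = 34.38°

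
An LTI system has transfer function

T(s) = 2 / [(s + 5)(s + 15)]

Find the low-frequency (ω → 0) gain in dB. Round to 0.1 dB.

T(0) = 2 / (5·15) ≈ 0.026667
20 log₁₀(0.026667) ≈ -31.48 dB

-31.5 dB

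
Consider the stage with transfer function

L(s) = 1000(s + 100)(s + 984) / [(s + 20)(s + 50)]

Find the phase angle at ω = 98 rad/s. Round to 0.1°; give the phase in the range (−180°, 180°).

At s = jω = j98:
zero (s+100): 100 + j98 → |·| = √(100²+98²) = √19604 ≈ 140.01, ∠ = arctan(98/100) ≈ 44.42°
zero (s+984): 984 + j98 → |·| = √(984²+98²) = √977860 ≈ 988.87, ∠ = arctan(98/984) ≈ 5.69°
pole (s+20): 20 + j98 → |·| = √(20²+98²) = √10004 ≈ 100.02, ∠ = arctan(98/20) ≈ 78.47°
pole (s+50): 50 + j98 → |·| = √(50²+98²) = √12104 ≈ 110.02, ∠ = arctan(98/50) ≈ 62.97°
∠L = 50.11° − 141.44° = -91.33°

-91.3°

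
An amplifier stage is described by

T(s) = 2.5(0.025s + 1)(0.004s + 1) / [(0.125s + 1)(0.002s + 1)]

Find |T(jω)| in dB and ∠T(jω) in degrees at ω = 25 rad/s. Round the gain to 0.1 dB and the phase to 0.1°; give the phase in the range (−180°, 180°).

-0.9 dB, -37.4°

At ω = 25 rad/s:
zero (1 + j25·0.025) = 1 + j0.625 → |·| ≈ 1.1792, ∠ ≈ 32.01°
zero (1 + j25·0.004) = 1 + j0.1 → |·| ≈ 1.005, ∠ ≈ 5.71°
pole (1 + j25·0.125) = 1 + j3.125 → |·| ≈ 3.2811, ∠ ≈ 72.26°
pole (1 + j25·0.002) = 1 + j0.05 → |·| ≈ 1.0012, ∠ ≈ 2.86°
|T| = 2.5 · 1.1792 · 1.005 / (3.2811 · 1.0012) ≈ 0.90189
Gain = 20 log₁₀(0.90189) ≈ -0.90 dB
∠T = (32.01° + 5.71°) − (72.26° + 2.86°) = -37.40°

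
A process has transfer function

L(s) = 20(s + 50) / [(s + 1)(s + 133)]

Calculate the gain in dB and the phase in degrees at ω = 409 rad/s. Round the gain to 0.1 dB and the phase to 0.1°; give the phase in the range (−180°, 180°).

-26.6 dB, -78.8°

At s = jω = j409:
zero (s+50): 50 + j409 → |·| = √(50²+409²) = √169781 ≈ 412.04, ∠ = arctan(409/50) ≈ 83.03°
pole (s+1): 1 + j409 → |·| = √(1²+409²) = √167282 ≈ 409, ∠ = arctan(409/1) ≈ 89.86°
pole (s+133): 133 + j409 → |·| = √(133²+409²) = √184970 ≈ 430.08, ∠ = arctan(409/133) ≈ 71.99°
|L| = 20 · 412.04 / 1.759e+05 ≈ 0.046849
Gain = 20 log₁₀(0.046849) ≈ -26.59 dB
∠L = 83.03° − 161.85° = -78.82°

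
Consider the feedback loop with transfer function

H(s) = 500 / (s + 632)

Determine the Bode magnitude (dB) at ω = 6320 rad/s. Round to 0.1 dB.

Substitute s = j6320:
Numerator: 500 = 500 + j0
Denominator: (j6320) + 632 = 632 + j6320
|N| = √(500² + 0²) ≈ 500, ∠N ≈ 0.00°
|D| = √(632² + 6320²) ≈ 6351.5, ∠D ≈ 84.29°
|H| = 500 / 6351.5 ≈ 0.078722
Gain = 20 log₁₀(0.078722) ≈ -22.08 dB

-22.1 dB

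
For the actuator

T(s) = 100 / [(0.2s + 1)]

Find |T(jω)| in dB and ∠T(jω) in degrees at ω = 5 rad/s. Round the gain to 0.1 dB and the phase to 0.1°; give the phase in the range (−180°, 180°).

At ω = 5 rad/s:
pole (1 + j5·0.2) = 1 + j1 → |·| ≈ 1.4142, ∠ ≈ 45.00°
|T| = 100 · 1 / (1.4142) ≈ 70.711
Gain = 20 log₁₀(70.711) ≈ 36.99 dB
∠T = (0°) − (45.00°) = -45.00°

37.0 dB, -45.0°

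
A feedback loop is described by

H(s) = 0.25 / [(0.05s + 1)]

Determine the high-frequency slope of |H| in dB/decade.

Each pole contributes −20 dB/decade at high frequency; each zero contributes +20 dB/decade.
Net: 0 zero(s) − 1 pole(s) → -20 dB/decade.

-20 dB/decade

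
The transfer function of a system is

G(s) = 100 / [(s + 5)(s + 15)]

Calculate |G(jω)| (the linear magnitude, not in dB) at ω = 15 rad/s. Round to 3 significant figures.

At s = jω = j15:
pole (s+5): 5 + j15 → |·| = √(5²+15²) = √250 ≈ 15.811, ∠ = arctan(15/5) ≈ 71.57°
pole (s+15): 15 + j15 → |·| = √(15²+15²) = √450 ≈ 21.213, ∠ = arctan(15/15) ≈ 45.00°
|G| = 100 / 335.4 ≈ 0.29815

0.298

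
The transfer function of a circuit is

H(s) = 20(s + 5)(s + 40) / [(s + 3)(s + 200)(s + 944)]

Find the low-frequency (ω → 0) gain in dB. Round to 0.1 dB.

-43.0 dB

H(0) = 20·5·40 / (3·200·944) ≈ 0.0070621
20 log₁₀(0.0070621) ≈ -43.02 dB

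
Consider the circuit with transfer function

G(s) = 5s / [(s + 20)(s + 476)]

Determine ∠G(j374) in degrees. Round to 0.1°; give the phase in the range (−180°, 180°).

At s = jω = j374:
zero at origin: s = j374 → |·| = 374, ∠ = 90.00°
pole (s+20): 20 + j374 → |·| = √(20²+374²) = √140276 ≈ 374.53, ∠ = arctan(374/20) ≈ 86.94°
pole (s+476): 476 + j374 → |·| = √(476²+374²) = √366452 ≈ 605.35, ∠ = arctan(374/476) ≈ 38.16°
∠G = 90.00° − 125.10° = -35.10°

-35.1°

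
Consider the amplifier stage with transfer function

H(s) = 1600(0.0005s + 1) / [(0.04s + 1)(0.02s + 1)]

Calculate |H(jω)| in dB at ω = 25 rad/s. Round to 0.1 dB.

At ω = 25 rad/s:
zero (1 + j25·0.0005) = 1 + j0.0125 → |·| ≈ 1.0001, ∠ ≈ 0.72°
pole (1 + j25·0.04) = 1 + j1 → |·| ≈ 1.4142, ∠ ≈ 45.00°
pole (1 + j25·0.02) = 1 + j0.5 → |·| ≈ 1.118, ∠ ≈ 26.57°
|H| = 1600 · 1.0001 / (1.4142 · 1.118) ≈ 1012.1
Gain = 20 log₁₀(1012.1) ≈ 60.10 dB

60.1 dB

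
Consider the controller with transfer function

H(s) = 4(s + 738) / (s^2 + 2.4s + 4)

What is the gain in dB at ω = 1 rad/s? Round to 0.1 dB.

At s = jω = j1:
zero (s+738): 738 + j1 → |·| = √(738²+1²) = √544645 ≈ 738, ∠ = arctan(1/738) ≈ 0.08°
quadratic: (j1)² + 2.4·j1 + 4 = 3 + j2.4 → |·| ≈ 3.8419, ∠ ≈ 38.66°
|H| = 4 · 738 / 3.8419 ≈ 768.37
Gain = 20 log₁₀(768.37) ≈ 57.71 dB

57.7 dB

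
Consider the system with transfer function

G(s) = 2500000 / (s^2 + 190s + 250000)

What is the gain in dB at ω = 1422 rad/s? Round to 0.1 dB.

At s = jω = j1422:
quadratic: (j1422)² + 190·j1422 + 250000 = -1772084 + j270180 → |·| ≈ 1.7926e+06, ∠ ≈ 171.33°
|G| = 2500000 / 1.7926e+06 ≈ 1.3946
Gain = 20 log₁₀(1.3946) ≈ 2.89 dB

2.9 dB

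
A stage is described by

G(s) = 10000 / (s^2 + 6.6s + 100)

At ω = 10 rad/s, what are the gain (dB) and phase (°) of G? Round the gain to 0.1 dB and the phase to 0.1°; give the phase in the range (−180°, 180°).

At s = jω = j10:
quadratic: (j10)² + 6.6·j10 + 100 = 0 + j66 → |·| ≈ 66, ∠ ≈ 90.00°
|G| = 10000 / 66 ≈ 151.52
Gain = 20 log₁₀(151.52) ≈ 43.61 dB
∠G = 0.00° − 90.00° = -90.00°

43.6 dB, -90.0°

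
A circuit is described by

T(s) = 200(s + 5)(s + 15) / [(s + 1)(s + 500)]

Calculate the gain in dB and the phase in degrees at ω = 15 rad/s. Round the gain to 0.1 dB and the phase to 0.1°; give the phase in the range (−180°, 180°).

19.0 dB, 28.7°

At s = jω = j15:
zero (s+5): 5 + j15 → |·| = √(5²+15²) = √250 ≈ 15.811, ∠ = arctan(15/5) ≈ 71.57°
zero (s+15): 15 + j15 → |·| = √(15²+15²) = √450 ≈ 21.213, ∠ = arctan(15/15) ≈ 45.00°
pole (s+1): 1 + j15 → |·| = √(1²+15²) = √226 ≈ 15.033, ∠ = arctan(15/1) ≈ 86.19°
pole (s+500): 500 + j15 → |·| = √(500²+15²) = √250225 ≈ 500.22, ∠ = arctan(15/500) ≈ 1.72°
|T| = 200 · 335.4 / 7519.8 ≈ 8.9205
Gain = 20 log₁₀(8.9205) ≈ 19.01 dB
∠T = 116.57° − 87.91° = 28.66°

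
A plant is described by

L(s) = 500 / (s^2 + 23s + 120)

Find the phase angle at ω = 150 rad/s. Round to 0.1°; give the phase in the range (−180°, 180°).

-171.2°

Substitute s = j150:
Numerator: 500 = 500 + j0
Denominator: (j150)^2 + 23(j150) + 120 = -22380 + j3450
|N| = √(500² + 0²) ≈ 500, ∠N ≈ 0.00°
|D| = √(22380² + 3450²) ≈ 22644, ∠D ≈ 171.24°
∠L = 0.00° − 171.24° = -171.24°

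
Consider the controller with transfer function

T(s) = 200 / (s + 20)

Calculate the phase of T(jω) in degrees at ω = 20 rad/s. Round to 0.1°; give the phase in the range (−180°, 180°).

-45.0°

At s = jω = j20:
pole (s+20): 20 + j20 → |·| = √(20²+20²) = √800 ≈ 28.284, ∠ = arctan(20/20) ≈ 45.00°
∠T = 0.00° − 45.00° = -45.00°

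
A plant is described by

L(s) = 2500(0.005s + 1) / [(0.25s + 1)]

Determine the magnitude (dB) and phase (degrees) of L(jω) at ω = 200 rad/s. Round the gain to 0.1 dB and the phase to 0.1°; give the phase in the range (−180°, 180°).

37.0 dB, -43.9°

At ω = 200 rad/s:
zero (1 + j200·0.005) = 1 + j1 → |·| ≈ 1.4142, ∠ ≈ 45.00°
pole (1 + j200·0.25) = 1 + j50 → |·| ≈ 50.01, ∠ ≈ 88.85°
|L| = 2500 · 1.4142 / (50.01) ≈ 70.696
Gain = 20 log₁₀(70.696) ≈ 36.99 dB
∠L = (45.00°) − (88.85°) = -43.85°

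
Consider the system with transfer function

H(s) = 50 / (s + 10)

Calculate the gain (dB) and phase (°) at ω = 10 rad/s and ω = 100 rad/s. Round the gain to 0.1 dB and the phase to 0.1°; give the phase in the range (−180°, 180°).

Substitute s = j10:
Numerator: 50 = 50 + j0
Denominator: (j10) + 10 = 10 + j10
|N| = √(50² + 0²) ≈ 50, ∠N ≈ 0.00°
|D| = √(10² + 10²) ≈ 14.142, ∠D ≈ 45.00°
|H| = 50 / 14.142 ≈ 3.5356
Gain = 20 log₁₀(3.5356) ≈ 10.97 dB
∠H = 0.00° − 45.00° = -45.00°

Substitute s = j100:
Numerator: 50 = 50 + j0
Denominator: (j100) + 10 = 10 + j100
|N| = √(50² + 0²) ≈ 50, ∠N ≈ 0.00°
|D| = √(10² + 100²) ≈ 100.5, ∠D ≈ 84.29°
|H| = 50 / 100.5 ≈ 0.49751
Gain = 20 log₁₀(0.49751) ≈ -6.06 dB
∠H = 0.00° − 84.29° = -84.29°

ω = 10: 11.0 dB, -45.0°; ω = 100: -6.1 dB, -84.3°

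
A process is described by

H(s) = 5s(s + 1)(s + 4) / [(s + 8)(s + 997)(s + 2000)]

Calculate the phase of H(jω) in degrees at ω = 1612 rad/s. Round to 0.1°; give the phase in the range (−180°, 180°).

83.0°

At s = jω = j1612:
zero (s+1): 1 + j1612 → |·| = √(1²+1612²) = √2598545 ≈ 1612, ∠ = arctan(1612/1) ≈ 89.96°
zero (s+4): 4 + j1612 → |·| = √(4²+1612²) = √2598560 ≈ 1612, ∠ = arctan(1612/4) ≈ 89.86°
zero at origin: s = j1612 → |·| = 1612, ∠ = 90.00°
pole (s+8): 8 + j1612 → |·| = √(8²+1612²) = √2598608 ≈ 1612, ∠ = arctan(1612/8) ≈ 89.72°
pole (s+997): 997 + j1612 → |·| = √(997²+1612²) = √3592553 ≈ 1895.4, ∠ = arctan(1612/997) ≈ 58.26°
pole (s+2000): 2000 + j1612 → |·| = √(2000²+1612²) = √6598544 ≈ 2568.8, ∠ = arctan(1612/2000) ≈ 38.87°
∠H = 269.82° − 186.85° = 82.97°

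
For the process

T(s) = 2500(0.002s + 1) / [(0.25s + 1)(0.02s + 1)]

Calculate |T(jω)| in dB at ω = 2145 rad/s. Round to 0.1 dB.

At ω = 2145 rad/s:
zero (1 + j2145·0.002) = 1 + j4.29 → |·| ≈ 4.405, ∠ ≈ 76.88°
pole (1 + j2145·0.25) = 1 + j536.25 → |·| ≈ 536.25, ∠ ≈ 89.89°
pole (1 + j2145·0.02) = 1 + j42.9 → |·| ≈ 42.912, ∠ ≈ 88.66°
|T| = 2500 · 4.405 / (536.25 · 42.912) ≈ 0.47856
Gain = 20 log₁₀(0.47856) ≈ -6.40 dB

-6.4 dB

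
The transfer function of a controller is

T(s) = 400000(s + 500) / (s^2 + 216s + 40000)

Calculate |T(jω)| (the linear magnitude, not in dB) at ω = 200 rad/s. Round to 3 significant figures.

4.99e+03

At s = jω = j200:
zero (s+500): 500 + j200 → |·| = √(500²+200²) = √290000 ≈ 538.52, ∠ = arctan(200/500) ≈ 21.80°
quadratic: (j200)² + 216·j200 + 40000 = 0 + j43200 → |·| ≈ 43200, ∠ ≈ 90.00°
|T| = 400000 · 538.52 / 43200 ≈ 4986.3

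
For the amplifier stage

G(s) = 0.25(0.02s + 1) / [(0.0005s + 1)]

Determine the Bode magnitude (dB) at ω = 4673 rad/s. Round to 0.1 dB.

19.3 dB

At ω = 4673 rad/s:
zero (1 + j4673·0.02) = 1 + j93.46 → |·| ≈ 93.465, ∠ ≈ 89.39°
pole (1 + j4673·0.0005) = 1 + j2.3365 → |·| ≈ 2.5415, ∠ ≈ 66.83°
|G| = 0.25 · 93.465 / (2.5415) ≈ 9.1939
Gain = 20 log₁₀(9.1939) ≈ 19.27 dB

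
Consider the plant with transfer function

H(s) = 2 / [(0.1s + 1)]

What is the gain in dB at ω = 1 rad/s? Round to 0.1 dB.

6.0 dB

At ω = 1 rad/s:
pole (1 + j1·0.1) = 1 + j0.1 → |·| ≈ 1.005, ∠ ≈ 5.71°
|H| = 2 · 1 / (1.005) ≈ 1.99
Gain = 20 log₁₀(1.99) ≈ 5.98 dB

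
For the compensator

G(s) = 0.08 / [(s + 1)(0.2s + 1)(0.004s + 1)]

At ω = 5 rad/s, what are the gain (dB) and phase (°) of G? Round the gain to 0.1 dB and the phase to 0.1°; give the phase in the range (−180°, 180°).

At ω = 5 rad/s:
pole (1 + j5·1) = 1 + j5 → |·| ≈ 5.099, ∠ ≈ 78.69°
pole (1 + j5·0.2) = 1 + j1 → |·| ≈ 1.4142, ∠ ≈ 45.00°
pole (1 + j5·0.004) = 1 + j0.02 → |·| ≈ 1.0002, ∠ ≈ 1.15°
|G| = 0.08 · 1 / (5.099 · 1.4142 · 1.0002) ≈ 0.011092
Gain = 20 log₁₀(0.011092) ≈ -39.10 dB
∠G = (0°) − (78.69° + 45.00° + 1.15°) = -124.84°

-39.1 dB, -124.8°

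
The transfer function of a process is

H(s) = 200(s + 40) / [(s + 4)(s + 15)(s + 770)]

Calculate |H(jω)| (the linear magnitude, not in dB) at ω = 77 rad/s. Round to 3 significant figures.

At s = jω = j77:
zero (s+40): 40 + j77 → |·| = √(40²+77²) = √7529 ≈ 86.77, ∠ = arctan(77/40) ≈ 62.55°
pole (s+4): 4 + j77 → |·| = √(4²+77²) = √5945 ≈ 77.104, ∠ = arctan(77/4) ≈ 87.03°
pole (s+15): 15 + j77 → |·| = √(15²+77²) = √6154 ≈ 78.447, ∠ = arctan(77/15) ≈ 78.98°
pole (s+770): 770 + j77 → |·| = √(770²+77²) = √598829 ≈ 773.84, ∠ = arctan(77/770) ≈ 5.71°
|H| = 200 · 86.77 / 4.6806e+06 ≈ 0.0037076

0.00371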